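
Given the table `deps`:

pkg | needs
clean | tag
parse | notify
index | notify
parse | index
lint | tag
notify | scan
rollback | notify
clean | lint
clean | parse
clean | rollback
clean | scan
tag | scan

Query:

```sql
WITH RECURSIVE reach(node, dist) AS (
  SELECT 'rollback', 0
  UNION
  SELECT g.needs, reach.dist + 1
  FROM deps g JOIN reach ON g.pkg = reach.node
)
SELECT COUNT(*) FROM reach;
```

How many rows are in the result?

3

Base: (rollback, dist=0).
Iteration 1: edges from {rollback} -> (notify, dist=1).
Iteration 2: edges from {notify} -> (scan, dist=2).
Iteration 3: no outgoing edges from {scan}; recursion stops.
Total rows emitted: 3.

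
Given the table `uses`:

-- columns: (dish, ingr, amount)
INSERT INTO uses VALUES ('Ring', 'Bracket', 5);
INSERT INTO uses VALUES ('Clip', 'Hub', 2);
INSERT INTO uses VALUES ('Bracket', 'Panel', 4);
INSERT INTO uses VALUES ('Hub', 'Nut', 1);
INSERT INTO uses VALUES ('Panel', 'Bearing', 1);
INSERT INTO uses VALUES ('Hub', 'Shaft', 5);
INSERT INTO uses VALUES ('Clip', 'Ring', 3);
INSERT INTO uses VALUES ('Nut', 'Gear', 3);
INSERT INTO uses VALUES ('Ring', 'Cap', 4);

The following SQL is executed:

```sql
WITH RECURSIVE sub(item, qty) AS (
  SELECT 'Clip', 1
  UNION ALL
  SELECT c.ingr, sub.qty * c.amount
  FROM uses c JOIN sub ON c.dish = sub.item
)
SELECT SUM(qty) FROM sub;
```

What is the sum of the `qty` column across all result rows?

171

Base: (Clip, qty=1).
Iteration 1: components of {Clip} -> Hub = 1*2 = 2, Ring = 1*3 = 3.
Iteration 2: components of {Hub,Ring} -> Bracket = 3*5 = 15, Cap = 3*4 = 12, Nut = 2*1 = 2, Shaft = 2*5 = 10.
Iteration 3: components of {Bracket,Cap,Nut,Shaft} -> Gear = 2*3 = 6, Panel = 15*4 = 60.
Iteration 4: components of {Gear,Panel} -> Bearing = 60*1 = 60.
Iteration 5: no further components; recursion stops.
SUM(qty) = 1 + 2 + 3 + 2 + 10 + 15 + 12 + 6 + 60 + 60 = 171.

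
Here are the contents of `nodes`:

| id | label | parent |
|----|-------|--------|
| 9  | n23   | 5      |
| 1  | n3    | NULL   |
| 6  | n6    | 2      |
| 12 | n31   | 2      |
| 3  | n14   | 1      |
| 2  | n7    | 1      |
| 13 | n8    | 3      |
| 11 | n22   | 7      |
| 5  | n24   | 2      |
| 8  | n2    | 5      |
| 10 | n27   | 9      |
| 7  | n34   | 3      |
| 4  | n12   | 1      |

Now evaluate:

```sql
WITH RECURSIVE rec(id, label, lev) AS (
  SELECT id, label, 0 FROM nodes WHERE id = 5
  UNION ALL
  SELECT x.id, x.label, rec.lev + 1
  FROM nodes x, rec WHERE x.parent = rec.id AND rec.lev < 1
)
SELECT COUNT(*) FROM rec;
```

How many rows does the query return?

3

Base: id=5 (n24) at lev 0.
Iteration 1: rows with parent in {5} -> n2 (id 8, lev 1), n23 (id 9, lev 1).
Iteration 2: lev < 1 fails for all current rows; recursion stops.
Total rows emitted: 3.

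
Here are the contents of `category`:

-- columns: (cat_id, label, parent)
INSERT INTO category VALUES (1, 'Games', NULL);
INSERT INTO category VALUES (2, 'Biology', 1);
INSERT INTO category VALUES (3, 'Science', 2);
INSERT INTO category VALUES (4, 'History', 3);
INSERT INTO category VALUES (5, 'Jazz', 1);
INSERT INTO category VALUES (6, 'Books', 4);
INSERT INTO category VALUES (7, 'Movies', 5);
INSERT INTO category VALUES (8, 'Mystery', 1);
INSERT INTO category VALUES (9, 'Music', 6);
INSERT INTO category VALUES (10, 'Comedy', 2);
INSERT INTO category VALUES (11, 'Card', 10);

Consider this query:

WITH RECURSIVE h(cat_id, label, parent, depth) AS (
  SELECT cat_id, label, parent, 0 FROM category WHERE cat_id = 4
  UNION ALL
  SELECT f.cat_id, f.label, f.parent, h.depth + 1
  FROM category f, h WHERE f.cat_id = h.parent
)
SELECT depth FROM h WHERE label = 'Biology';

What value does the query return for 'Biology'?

2

Base: cat_id=4 (History), parent=3, depth 0.
Iteration 1: join on cat_id=3 -> Science (id 3, parent=2, depth 1).
Iteration 2: join on cat_id=2 -> Biology (id 2, parent=1, depth 2).
Iteration 3: join on cat_id=1 -> Games (id 1, parent=NULL, depth 3).
Iteration 4: parent is NULL; no match; recursion stops.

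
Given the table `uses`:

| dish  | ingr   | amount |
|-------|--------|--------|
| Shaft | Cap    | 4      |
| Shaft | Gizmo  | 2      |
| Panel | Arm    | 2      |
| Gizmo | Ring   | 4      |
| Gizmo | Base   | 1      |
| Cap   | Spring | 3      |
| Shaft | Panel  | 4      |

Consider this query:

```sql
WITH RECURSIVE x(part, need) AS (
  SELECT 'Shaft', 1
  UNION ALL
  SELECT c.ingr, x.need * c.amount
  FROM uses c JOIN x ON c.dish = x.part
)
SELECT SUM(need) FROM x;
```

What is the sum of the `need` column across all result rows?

41

Base: (Shaft, need=1).
Iteration 1: components of {Shaft} -> Cap = 1*4 = 4, Gizmo = 1*2 = 2, Panel = 1*4 = 4.
Iteration 2: components of {Cap,Gizmo,Panel} -> Arm = 4*2 = 8, Base = 2*1 = 2, Ring = 2*4 = 8, Spring = 4*3 = 12.
Iteration 3: no further components; recursion stops.
SUM(need) = 1 + 4 + 4 + 2 + 12 + 8 + 2 + 8 = 41.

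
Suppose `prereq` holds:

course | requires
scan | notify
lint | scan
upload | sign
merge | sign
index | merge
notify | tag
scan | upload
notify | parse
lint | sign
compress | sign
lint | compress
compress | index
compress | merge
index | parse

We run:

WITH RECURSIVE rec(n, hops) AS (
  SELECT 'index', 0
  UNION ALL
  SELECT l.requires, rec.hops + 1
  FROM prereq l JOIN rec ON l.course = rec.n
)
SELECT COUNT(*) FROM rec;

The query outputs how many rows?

4

Base: (index, hops=0).
Iteration 1: edges from {index} -> (merge, hops=1), (parse, hops=1).
Iteration 2: edges from {merge,parse} -> (sign, hops=2).
Iteration 3: no outgoing edges from {sign}; recursion stops.
Total rows emitted: 4.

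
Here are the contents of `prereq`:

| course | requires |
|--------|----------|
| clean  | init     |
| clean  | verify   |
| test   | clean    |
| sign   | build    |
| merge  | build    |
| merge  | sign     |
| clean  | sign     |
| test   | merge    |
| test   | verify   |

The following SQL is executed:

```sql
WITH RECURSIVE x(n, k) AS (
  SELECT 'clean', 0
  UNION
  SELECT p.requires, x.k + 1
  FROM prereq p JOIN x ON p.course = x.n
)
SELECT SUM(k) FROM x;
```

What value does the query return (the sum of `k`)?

5

Base: (clean, k=0).
Iteration 1: edges from {clean} -> (init, k=1), (sign, k=1), (verify, k=1).
Iteration 2: edges from {init,sign,verify} -> (build, k=2).
Iteration 3: no outgoing edges from {build}; recursion stops.
SUM(k) = 0 + 1 + 1 + 1 + 2 = 5.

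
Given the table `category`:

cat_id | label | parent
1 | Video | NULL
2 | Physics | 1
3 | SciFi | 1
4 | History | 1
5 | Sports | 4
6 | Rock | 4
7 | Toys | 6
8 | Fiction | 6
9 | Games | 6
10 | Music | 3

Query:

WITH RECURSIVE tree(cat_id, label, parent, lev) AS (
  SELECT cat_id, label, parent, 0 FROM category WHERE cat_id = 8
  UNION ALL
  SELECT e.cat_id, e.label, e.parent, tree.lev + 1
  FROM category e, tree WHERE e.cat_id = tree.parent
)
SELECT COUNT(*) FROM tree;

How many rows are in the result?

Base: cat_id=8 (Fiction), parent=6, lev 0.
Iteration 1: join on cat_id=6 -> Rock (id 6, parent=4, lev 1).
Iteration 2: join on cat_id=4 -> History (id 4, parent=1, lev 2).
Iteration 3: join on cat_id=1 -> Video (id 1, parent=NULL, lev 3).
Iteration 4: parent is NULL; no match; recursion stops.
Total rows emitted: 4.

4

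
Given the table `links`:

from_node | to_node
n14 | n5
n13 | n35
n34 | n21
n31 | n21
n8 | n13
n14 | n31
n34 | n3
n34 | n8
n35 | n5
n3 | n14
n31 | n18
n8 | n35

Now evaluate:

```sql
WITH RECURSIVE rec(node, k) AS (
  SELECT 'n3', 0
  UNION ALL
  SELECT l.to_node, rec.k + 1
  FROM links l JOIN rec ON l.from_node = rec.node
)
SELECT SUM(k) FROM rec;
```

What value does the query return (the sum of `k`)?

11

Base: (n3, k=0).
Iteration 1: edges from {n3} -> (n14, k=1).
Iteration 2: edges from {n14} -> (n31, k=2), (n5, k=2).
Iteration 3: edges from {n31,n5} -> (n18, k=3), (n21, k=3).
Iteration 4: no outgoing edges from {n18,n21}; recursion stops.
SUM(k) = 0 + 1 + 2 + 2 + 3 + 3 = 11.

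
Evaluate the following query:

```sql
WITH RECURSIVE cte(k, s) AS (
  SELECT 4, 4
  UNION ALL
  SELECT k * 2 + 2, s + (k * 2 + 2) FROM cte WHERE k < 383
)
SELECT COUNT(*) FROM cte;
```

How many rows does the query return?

Base: k=4, s=4.
Iteration 1: 4 < 383 holds -> k = 4 * 2 + 2 = 10, s = 4 + 10 = 14.
Iteration 2: 10 < 383 holds -> k = 10 * 2 + 2 = 22, s = 14 + 22 = 36.
Iteration 3: 22 < 383 holds -> k = 22 * 2 + 2 = 46, s = 36 + 46 = 82.
Iteration 4: 46 < 383 holds -> k = 46 * 2 + 2 = 94, s = 82 + 94 = 176.
Iteration 5: 94 < 383 holds -> k = 94 * 2 + 2 = 190, s = 176 + 190 = 366.
Iteration 6: 190 < 383 holds -> k = 190 * 2 + 2 = 382, s = 366 + 382 = 748.
Iteration 7: 382 < 383 holds -> k = 382 * 2 + 2 = 766, s = 748 + 766 = 1514.
Iteration 8: 766 < 383 fails; recursion stops.
Total rows emitted: 8.

8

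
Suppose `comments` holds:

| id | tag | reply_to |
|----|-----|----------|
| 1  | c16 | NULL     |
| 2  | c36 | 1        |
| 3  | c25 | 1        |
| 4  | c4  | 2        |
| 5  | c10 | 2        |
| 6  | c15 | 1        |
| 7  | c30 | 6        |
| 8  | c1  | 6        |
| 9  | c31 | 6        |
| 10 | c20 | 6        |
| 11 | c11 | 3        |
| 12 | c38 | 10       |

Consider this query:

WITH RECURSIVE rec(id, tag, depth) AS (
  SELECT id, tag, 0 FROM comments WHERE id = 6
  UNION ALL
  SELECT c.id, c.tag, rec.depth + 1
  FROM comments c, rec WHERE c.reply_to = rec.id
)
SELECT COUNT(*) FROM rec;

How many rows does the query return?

6

Base: id=6 (c15) at depth 0.
Iteration 1: rows with reply_to in {6} -> c30 (id 7, depth 1), c1 (id 8, depth 1), c31 (id 9, depth 1), c20 (id 10, depth 1).
Iteration 2: rows with reply_to in {7,8,9,10} -> c38 (id 12, depth 2).
Iteration 3: no rows with reply_to in {12}; recursion stops.
Total rows emitted: 6.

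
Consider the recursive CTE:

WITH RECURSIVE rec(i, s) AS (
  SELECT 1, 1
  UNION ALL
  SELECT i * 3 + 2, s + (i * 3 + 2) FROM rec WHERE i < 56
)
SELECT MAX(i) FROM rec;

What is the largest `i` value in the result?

161

Base: i=1, s=1.
Iteration 1: 1 < 56 holds -> i = 1 * 3 + 2 = 5, s = 1 + 5 = 6.
Iteration 2: 5 < 56 holds -> i = 5 * 3 + 2 = 17, s = 6 + 17 = 23.
Iteration 3: 17 < 56 holds -> i = 17 * 3 + 2 = 53, s = 23 + 53 = 76.
Iteration 4: 53 < 56 holds -> i = 53 * 3 + 2 = 161, s = 76 + 161 = 237.
Iteration 5: 161 < 56 fails; recursion stops.
i values: 1, 5, 17, 53, 161; the maximum is 161.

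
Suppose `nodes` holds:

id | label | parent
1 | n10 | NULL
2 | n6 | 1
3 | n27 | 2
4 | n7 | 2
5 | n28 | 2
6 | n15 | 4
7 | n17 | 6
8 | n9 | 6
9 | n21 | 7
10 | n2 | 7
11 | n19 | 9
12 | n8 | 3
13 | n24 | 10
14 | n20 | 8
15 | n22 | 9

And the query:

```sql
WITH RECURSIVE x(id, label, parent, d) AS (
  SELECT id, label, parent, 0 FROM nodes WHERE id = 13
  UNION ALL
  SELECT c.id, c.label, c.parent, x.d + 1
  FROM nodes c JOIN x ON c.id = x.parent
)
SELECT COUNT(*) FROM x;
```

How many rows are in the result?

7

Base: id=13 (n24), parent=10, d 0.
Iteration 1: join on id=10 -> n2 (id 10, parent=7, d 1).
Iteration 2: join on id=7 -> n17 (id 7, parent=6, d 2).
Iteration 3: join on id=6 -> n15 (id 6, parent=4, d 3).
Iteration 4: join on id=4 -> n7 (id 4, parent=2, d 4).
Iteration 5: join on id=2 -> n6 (id 2, parent=1, d 5).
Iteration 6: join on id=1 -> n10 (id 1, parent=NULL, d 6).
Iteration 7: parent is NULL; no match; recursion stops.
Total rows emitted: 7.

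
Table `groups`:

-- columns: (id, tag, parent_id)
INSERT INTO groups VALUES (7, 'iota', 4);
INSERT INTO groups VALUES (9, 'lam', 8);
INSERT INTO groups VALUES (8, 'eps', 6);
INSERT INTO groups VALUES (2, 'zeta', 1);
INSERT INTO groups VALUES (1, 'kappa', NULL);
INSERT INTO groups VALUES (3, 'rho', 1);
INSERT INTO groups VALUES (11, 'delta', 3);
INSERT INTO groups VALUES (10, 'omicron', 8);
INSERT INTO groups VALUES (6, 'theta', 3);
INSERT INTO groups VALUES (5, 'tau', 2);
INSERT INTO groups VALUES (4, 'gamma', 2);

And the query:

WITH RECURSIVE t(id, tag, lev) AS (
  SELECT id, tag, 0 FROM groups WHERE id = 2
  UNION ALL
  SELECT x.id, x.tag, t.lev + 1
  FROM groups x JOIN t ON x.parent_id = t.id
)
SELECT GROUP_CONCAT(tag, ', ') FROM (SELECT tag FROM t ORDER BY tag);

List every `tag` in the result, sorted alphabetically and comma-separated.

Base: id=2 (zeta) at lev 0.
Iteration 1: rows with parent_id in {2} -> gamma (id 4, lev 1), tau (id 5, lev 1).
Iteration 2: rows with parent_id in {4,5} -> iota (id 7, lev 2).
Iteration 3: no rows with parent_id in {7}; recursion stops.

gamma, iota, tau, zeta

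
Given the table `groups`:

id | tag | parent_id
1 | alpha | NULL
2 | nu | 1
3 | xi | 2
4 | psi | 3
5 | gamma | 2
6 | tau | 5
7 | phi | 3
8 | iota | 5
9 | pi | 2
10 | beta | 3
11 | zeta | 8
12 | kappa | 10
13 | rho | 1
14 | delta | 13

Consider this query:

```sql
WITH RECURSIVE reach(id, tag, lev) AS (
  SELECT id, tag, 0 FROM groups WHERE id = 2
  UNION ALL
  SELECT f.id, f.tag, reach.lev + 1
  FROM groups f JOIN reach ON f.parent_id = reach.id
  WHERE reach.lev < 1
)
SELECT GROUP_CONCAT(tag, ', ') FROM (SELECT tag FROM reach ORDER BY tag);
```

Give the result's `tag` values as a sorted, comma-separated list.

Base: id=2 (nu) at lev 0.
Iteration 1: rows with parent_id in {2} -> xi (id 3, lev 1), gamma (id 5, lev 1), pi (id 9, lev 1).
Iteration 2: lev < 1 fails for all current rows; recursion stops.

gamma, nu, pi, xi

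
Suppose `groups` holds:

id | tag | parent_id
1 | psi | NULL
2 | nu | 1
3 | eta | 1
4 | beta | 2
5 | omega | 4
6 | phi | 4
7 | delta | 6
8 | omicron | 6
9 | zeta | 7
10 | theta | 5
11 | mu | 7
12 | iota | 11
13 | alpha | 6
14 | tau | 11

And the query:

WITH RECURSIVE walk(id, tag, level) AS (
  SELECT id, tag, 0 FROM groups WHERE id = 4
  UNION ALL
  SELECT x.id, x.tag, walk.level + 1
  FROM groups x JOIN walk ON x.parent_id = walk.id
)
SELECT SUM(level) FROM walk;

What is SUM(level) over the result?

24

Base: id=4 (beta) at level 0.
Iteration 1: rows with parent_id in {4} -> omega (id 5, level 1), phi (id 6, level 1).
Iteration 2: rows with parent_id in {5,6} -> delta (id 7, level 2), omicron (id 8, level 2), theta (id 10, level 2), alpha (id 13, level 2).
Iteration 3: rows with parent_id in {7,8,10,13} -> zeta (id 9, level 3), mu (id 11, level 3).
Iteration 4: rows with parent_id in {9,11} -> iota (id 12, level 4), tau (id 14, level 4).
Iteration 5: no rows with parent_id in {12,14}; recursion stops.
SUM(level) = 0 + 1 + 1 + 2 + 2 + 2 + 2 + 3 + 3 + 4 + 4 = 24.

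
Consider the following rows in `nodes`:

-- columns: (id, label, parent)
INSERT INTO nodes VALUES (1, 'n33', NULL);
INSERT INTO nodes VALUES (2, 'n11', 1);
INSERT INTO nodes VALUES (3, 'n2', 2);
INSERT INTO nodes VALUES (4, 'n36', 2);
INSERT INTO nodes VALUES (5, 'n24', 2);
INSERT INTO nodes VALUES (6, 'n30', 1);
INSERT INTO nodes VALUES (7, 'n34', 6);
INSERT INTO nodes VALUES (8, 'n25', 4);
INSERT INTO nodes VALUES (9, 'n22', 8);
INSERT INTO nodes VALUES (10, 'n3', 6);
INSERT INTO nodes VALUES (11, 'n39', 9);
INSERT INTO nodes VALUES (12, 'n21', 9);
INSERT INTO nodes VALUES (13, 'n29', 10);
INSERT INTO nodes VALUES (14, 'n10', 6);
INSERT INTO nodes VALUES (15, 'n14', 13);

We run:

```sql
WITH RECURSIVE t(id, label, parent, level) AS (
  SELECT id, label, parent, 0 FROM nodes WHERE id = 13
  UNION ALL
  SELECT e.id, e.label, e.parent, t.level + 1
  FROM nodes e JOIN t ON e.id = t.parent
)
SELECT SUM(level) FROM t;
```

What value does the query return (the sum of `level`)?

6

Base: id=13 (n29), parent=10, level 0.
Iteration 1: join on id=10 -> n3 (id 10, parent=6, level 1).
Iteration 2: join on id=6 -> n30 (id 6, parent=1, level 2).
Iteration 3: join on id=1 -> n33 (id 1, parent=NULL, level 3).
Iteration 4: parent is NULL; no match; recursion stops.
SUM(level) = 0 + 1 + 2 + 3 = 6.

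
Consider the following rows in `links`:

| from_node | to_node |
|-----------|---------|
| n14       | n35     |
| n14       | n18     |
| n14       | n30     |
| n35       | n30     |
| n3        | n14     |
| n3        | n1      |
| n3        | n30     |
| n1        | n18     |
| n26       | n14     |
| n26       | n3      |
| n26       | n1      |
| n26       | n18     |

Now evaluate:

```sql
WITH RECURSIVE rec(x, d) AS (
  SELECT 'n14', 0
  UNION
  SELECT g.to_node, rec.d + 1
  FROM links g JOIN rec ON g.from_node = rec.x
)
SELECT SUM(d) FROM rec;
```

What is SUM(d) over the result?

Base: (n14, d=0).
Iteration 1: edges from {n14} -> (n18, d=1), (n30, d=1), (n35, d=1).
Iteration 2: edges from {n18,n30,n35} -> (n30, d=2).
Iteration 3: no outgoing edges from {n30}; recursion stops.
SUM(d) = 0 + 1 + 1 + 1 + 2 = 5.

5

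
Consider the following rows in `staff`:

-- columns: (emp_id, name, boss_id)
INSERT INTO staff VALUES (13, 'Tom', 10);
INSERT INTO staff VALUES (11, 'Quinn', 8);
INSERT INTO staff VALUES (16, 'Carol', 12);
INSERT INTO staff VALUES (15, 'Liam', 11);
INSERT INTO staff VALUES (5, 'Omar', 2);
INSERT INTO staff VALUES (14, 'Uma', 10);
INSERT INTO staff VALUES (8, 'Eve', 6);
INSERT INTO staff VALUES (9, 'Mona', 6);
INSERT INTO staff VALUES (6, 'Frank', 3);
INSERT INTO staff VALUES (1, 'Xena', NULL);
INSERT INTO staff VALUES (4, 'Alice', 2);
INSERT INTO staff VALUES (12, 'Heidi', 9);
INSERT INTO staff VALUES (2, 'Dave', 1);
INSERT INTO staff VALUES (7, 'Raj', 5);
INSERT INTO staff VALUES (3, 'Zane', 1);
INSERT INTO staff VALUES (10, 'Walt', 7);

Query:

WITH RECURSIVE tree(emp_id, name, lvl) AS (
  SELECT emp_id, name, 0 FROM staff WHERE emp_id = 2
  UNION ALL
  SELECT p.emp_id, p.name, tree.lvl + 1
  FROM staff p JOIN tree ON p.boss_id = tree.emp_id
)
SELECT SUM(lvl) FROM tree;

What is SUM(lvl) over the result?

Base: emp_id=2 (Dave) at lvl 0.
Iteration 1: rows with boss_id in {2} -> Alice (id 4, lvl 1), Omar (id 5, lvl 1).
Iteration 2: rows with boss_id in {4,5} -> Raj (id 7, lvl 2).
Iteration 3: rows with boss_id in {7} -> Walt (id 10, lvl 3).
Iteration 4: rows with boss_id in {10} -> Tom (id 13, lvl 4), Uma (id 14, lvl 4).
Iteration 5: no rows with boss_id in {13,14}; recursion stops.
SUM(lvl) = 0 + 1 + 1 + 2 + 3 + 4 + 4 = 15.

15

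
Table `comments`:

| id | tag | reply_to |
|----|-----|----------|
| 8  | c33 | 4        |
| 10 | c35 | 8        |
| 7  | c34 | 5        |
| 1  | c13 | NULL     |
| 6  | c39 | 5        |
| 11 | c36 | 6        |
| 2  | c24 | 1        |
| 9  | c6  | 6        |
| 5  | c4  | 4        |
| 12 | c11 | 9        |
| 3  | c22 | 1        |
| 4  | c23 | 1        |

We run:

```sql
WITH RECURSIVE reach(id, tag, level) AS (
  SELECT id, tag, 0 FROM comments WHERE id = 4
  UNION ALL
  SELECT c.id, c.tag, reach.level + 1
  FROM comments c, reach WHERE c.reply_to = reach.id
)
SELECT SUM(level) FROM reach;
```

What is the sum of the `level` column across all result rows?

Base: id=4 (c23) at level 0.
Iteration 1: rows with reply_to in {4} -> c4 (id 5, level 1), c33 (id 8, level 1).
Iteration 2: rows with reply_to in {5,8} -> c39 (id 6, level 2), c34 (id 7, level 2), c35 (id 10, level 2).
Iteration 3: rows with reply_to in {6,7,10} -> c6 (id 9, level 3), c36 (id 11, level 3).
Iteration 4: rows with reply_to in {9,11} -> c11 (id 12, level 4).
Iteration 5: no rows with reply_to in {12}; recursion stops.
SUM(level) = 0 + 1 + 1 + 2 + 2 + 2 + 3 + 3 + 4 = 18.

18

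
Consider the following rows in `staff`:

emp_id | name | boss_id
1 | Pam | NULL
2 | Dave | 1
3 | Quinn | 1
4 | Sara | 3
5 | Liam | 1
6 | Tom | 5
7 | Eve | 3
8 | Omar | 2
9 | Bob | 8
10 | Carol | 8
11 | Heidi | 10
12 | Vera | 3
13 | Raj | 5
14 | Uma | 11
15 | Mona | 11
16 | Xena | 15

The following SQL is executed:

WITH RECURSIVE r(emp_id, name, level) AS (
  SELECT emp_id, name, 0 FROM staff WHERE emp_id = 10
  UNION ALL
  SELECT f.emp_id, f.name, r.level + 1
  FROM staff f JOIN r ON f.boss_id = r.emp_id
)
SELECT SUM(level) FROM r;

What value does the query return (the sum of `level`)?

8

Base: emp_id=10 (Carol) at level 0.
Iteration 1: rows with boss_id in {10} -> Heidi (id 11, level 1).
Iteration 2: rows with boss_id in {11} -> Uma (id 14, level 2), Mona (id 15, level 2).
Iteration 3: rows with boss_id in {14,15} -> Xena (id 16, level 3).
Iteration 4: no rows with boss_id in {16}; recursion stops.
SUM(level) = 0 + 1 + 2 + 2 + 3 = 8.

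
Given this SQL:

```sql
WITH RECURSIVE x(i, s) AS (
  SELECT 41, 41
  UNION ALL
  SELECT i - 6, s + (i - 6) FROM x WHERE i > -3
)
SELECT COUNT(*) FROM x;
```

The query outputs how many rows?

Base: i=41, s=41.
Iteration 1: 41 > -3 holds -> i = 41 - 6 = 35, s = 41 + 35 = 76.
Iteration 2: 35 > -3 holds -> i = 35 - 6 = 29, s = 76 + 29 = 105.
Iteration 3: 29 > -3 holds -> i = 29 - 6 = 23, s = 105 + 23 = 128.
Iteration 4: 23 > -3 holds -> i = 23 - 6 = 17, s = 128 + 17 = 145.
Iteration 5: 17 > -3 holds -> i = 17 - 6 = 11, s = 145 + 11 = 156.
Iteration 6: 11 > -3 holds -> i = 11 - 6 = 5, s = 156 + 5 = 161.
Iteration 7: 5 > -3 holds -> i = 5 - 6 = -1, s = 161 + -1 = 160.
Iteration 8: -1 > -3 holds -> i = -1 - 6 = -7, s = 160 + -7 = 153.
Iteration 9: -7 > -3 fails; recursion stops.
Total rows emitted: 9.

9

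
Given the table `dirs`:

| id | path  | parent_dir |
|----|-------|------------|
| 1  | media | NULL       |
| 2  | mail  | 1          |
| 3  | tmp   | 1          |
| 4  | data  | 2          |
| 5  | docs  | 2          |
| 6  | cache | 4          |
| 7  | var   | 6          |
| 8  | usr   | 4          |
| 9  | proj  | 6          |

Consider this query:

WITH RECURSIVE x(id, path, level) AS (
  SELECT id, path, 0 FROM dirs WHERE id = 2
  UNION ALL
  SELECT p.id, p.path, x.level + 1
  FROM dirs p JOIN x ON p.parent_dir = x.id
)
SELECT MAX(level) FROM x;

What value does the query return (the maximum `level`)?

3

Base: id=2 (mail) at level 0.
Iteration 1: rows with parent_dir in {2} -> data (id 4, level 1), docs (id 5, level 1).
Iteration 2: rows with parent_dir in {4,5} -> cache (id 6, level 2), usr (id 8, level 2).
Iteration 3: rows with parent_dir in {6,8} -> var (id 7, level 3), proj (id 9, level 3).
Iteration 4: no rows with parent_dir in {7,9}; recursion stops.
level values: 0, 1, 1, 2, 2, 3, 3; the maximum is 3.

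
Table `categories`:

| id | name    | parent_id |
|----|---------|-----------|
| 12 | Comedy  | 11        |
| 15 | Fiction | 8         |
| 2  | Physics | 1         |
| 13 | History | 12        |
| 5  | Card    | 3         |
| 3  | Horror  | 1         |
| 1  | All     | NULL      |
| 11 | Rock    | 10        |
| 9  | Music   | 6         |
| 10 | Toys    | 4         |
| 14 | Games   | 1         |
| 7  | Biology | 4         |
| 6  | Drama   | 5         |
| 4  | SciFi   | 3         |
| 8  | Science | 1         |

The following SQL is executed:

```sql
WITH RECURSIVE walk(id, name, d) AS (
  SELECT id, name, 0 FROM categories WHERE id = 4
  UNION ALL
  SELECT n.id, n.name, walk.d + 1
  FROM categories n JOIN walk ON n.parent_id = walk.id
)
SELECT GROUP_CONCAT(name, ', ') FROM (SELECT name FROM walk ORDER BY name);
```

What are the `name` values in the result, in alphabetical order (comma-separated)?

Base: id=4 (SciFi) at d 0.
Iteration 1: rows with parent_id in {4} -> Biology (id 7, d 1), Toys (id 10, d 1).
Iteration 2: rows with parent_id in {7,10} -> Rock (id 11, d 2).
Iteration 3: rows with parent_id in {11} -> Comedy (id 12, d 3).
Iteration 4: rows with parent_id in {12} -> History (id 13, d 4).
Iteration 5: no rows with parent_id in {13}; recursion stops.

Biology, Comedy, History, Rock, SciFi, Toys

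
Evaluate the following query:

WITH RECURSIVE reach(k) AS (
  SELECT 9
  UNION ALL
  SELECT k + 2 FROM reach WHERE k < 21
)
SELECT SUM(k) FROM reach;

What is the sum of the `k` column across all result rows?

Base: k=9.
Iteration 1: 9 < 21 holds -> k = 9 + 2 = 11.
Iteration 2: 11 < 21 holds -> k = 11 + 2 = 13.
Iteration 3: 13 < 21 holds -> k = 13 + 2 = 15.
Iteration 4: 15 < 21 holds -> k = 15 + 2 = 17.
Iteration 5: 17 < 21 holds -> k = 17 + 2 = 19.
Iteration 6: 19 < 21 holds -> k = 19 + 2 = 21.
Iteration 7: 21 < 21 fails; recursion stops.
SUM(k) = 9 + 11 + 13 + 15 + 17 + 19 + 21 = 105.

105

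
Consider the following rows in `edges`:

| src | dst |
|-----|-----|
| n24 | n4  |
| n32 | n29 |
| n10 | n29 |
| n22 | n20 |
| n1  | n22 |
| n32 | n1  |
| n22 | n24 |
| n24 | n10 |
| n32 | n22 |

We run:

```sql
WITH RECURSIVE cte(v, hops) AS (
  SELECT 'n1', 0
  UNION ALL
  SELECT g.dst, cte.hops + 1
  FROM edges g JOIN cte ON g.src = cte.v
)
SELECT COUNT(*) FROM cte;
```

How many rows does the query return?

Base: (n1, hops=0).
Iteration 1: edges from {n1} -> (n22, hops=1).
Iteration 2: edges from {n22} -> (n20, hops=2), (n24, hops=2).
Iteration 3: edges from {n20,n24} -> (n10, hops=3), (n4, hops=3).
Iteration 4: edges from {n10,n4} -> (n29, hops=4).
Iteration 5: no outgoing edges from {n29}; recursion stops.
Total rows emitted: 7.

7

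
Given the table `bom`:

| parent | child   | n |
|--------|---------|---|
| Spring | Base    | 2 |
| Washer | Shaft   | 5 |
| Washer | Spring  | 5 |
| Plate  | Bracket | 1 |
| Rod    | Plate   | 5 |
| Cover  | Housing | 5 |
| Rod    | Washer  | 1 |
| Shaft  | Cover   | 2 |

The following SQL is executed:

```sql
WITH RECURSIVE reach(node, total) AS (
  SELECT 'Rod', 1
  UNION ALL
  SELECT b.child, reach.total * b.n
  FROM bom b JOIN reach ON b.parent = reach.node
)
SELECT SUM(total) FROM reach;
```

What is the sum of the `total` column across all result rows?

Base: (Rod, total=1).
Iteration 1: components of {Rod} -> Plate = 1*5 = 5, Washer = 1*1 = 1.
Iteration 2: components of {Plate,Washer} -> Bracket = 5*1 = 5, Shaft = 1*5 = 5, Spring = 1*5 = 5.
Iteration 3: components of {Bracket,Shaft,Spring} -> Base = 5*2 = 10, Cover = 5*2 = 10.
Iteration 4: components of {Base,Cover} -> Housing = 10*5 = 50.
Iteration 5: no further components; recursion stops.
SUM(total) = 1 + 1 + 5 + 5 + 5 + 5 + 10 + 10 + 50 = 92.

92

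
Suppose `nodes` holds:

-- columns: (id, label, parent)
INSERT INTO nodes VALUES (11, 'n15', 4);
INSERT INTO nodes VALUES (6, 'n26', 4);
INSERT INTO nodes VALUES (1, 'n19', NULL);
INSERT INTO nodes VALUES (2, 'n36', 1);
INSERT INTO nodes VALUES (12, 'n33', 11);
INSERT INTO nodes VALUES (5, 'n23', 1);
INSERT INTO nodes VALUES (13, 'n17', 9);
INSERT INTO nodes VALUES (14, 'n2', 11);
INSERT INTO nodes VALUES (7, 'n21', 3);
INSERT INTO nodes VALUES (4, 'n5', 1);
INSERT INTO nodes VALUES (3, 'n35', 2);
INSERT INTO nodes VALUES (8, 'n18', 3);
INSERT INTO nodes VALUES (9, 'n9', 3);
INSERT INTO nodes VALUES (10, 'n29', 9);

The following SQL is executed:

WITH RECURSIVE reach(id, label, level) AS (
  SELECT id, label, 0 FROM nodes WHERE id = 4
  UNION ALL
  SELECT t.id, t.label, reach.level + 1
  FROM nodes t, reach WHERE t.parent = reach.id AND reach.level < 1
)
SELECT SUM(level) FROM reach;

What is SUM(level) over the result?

2

Base: id=4 (n5) at level 0.
Iteration 1: rows with parent in {4} -> n26 (id 6, level 1), n15 (id 11, level 1).
Iteration 2: level < 1 fails for all current rows; recursion stops.
SUM(level) = 0 + 1 + 1 = 2.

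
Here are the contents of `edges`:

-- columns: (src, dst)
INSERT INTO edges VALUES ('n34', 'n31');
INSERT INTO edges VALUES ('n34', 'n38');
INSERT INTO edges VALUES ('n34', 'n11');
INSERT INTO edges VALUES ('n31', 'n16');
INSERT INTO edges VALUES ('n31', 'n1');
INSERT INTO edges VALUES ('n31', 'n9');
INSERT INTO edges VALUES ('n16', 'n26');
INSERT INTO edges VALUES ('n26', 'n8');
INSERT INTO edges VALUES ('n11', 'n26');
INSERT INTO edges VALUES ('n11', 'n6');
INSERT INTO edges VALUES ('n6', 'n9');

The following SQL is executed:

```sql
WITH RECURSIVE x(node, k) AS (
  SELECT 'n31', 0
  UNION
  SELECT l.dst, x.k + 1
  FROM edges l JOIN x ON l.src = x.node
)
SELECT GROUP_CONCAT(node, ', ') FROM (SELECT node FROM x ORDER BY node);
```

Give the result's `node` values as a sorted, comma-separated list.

n1, n16, n26, n31, n8, n9

Base: (n31, k=0).
Iteration 1: edges from {n31} -> (n1, k=1), (n16, k=1), (n9, k=1).
Iteration 2: edges from {n1,n16,n9} -> (n26, k=2).
Iteration 3: edges from {n26} -> (n8, k=3).
Iteration 4: no outgoing edges from {n8}; recursion stops.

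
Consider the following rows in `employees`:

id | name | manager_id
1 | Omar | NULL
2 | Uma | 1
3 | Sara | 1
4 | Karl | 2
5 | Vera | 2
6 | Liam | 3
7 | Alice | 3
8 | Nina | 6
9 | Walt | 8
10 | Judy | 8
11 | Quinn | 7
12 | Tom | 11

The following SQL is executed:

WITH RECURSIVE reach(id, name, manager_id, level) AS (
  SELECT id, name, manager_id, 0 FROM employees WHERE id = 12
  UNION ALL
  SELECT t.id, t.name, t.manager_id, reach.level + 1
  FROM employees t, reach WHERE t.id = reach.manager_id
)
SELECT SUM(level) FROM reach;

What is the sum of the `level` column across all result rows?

Base: id=12 (Tom), manager_id=11, level 0.
Iteration 1: join on id=11 -> Quinn (id 11, manager_id=7, level 1).
Iteration 2: join on id=7 -> Alice (id 7, manager_id=3, level 2).
Iteration 3: join on id=3 -> Sara (id 3, manager_id=1, level 3).
Iteration 4: join on id=1 -> Omar (id 1, manager_id=NULL, level 4).
Iteration 5: manager_id is NULL; no match; recursion stops.
SUM(level) = 0 + 1 + 2 + 3 + 4 = 10.

10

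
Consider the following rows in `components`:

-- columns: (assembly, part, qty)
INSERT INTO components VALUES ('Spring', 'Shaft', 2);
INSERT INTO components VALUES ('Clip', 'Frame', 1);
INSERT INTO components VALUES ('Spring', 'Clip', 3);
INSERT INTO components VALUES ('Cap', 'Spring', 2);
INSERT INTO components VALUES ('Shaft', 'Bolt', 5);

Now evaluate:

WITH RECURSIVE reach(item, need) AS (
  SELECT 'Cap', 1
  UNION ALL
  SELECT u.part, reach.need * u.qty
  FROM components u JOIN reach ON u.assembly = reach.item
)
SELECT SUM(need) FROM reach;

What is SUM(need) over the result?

39

Base: (Cap, need=1).
Iteration 1: components of {Cap} -> Spring = 1*2 = 2.
Iteration 2: components of {Spring} -> Clip = 2*3 = 6, Shaft = 2*2 = 4.
Iteration 3: components of {Clip,Shaft} -> Bolt = 4*5 = 20, Frame = 6*1 = 6.
Iteration 4: no further components; recursion stops.
SUM(need) = 1 + 2 + 6 + 4 + 6 + 20 = 39.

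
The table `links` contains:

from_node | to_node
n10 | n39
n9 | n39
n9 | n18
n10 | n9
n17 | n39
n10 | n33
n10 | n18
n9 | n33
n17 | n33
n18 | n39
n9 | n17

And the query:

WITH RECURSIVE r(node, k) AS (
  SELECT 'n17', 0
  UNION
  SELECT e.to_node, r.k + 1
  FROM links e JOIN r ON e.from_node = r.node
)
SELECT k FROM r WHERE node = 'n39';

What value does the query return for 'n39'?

1

Base: (n17, k=0).
Iteration 1: edges from {n17} -> (n33, k=1), (n39, k=1).
Iteration 2: no outgoing edges from {n33,n39}; recursion stops.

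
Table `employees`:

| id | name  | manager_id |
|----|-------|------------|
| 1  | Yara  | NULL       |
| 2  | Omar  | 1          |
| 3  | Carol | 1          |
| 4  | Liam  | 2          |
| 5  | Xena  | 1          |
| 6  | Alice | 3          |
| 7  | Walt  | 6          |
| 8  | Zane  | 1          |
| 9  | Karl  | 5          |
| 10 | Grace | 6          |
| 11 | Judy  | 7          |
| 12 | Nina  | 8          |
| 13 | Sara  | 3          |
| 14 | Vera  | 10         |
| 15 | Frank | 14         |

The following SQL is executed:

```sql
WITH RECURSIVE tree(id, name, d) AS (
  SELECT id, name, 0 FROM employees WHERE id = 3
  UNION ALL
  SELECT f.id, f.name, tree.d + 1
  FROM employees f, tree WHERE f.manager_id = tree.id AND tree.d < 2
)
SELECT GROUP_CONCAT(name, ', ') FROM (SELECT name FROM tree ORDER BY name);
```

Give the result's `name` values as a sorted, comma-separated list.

Alice, Carol, Grace, Sara, Walt

Base: id=3 (Carol) at d 0.
Iteration 1: rows with manager_id in {3} -> Alice (id 6, d 1), Sara (id 13, d 1).
Iteration 2: rows with manager_id in {6,13} -> Walt (id 7, d 2), Grace (id 10, d 2).
Iteration 3: d < 2 fails for all current rows; recursion stops.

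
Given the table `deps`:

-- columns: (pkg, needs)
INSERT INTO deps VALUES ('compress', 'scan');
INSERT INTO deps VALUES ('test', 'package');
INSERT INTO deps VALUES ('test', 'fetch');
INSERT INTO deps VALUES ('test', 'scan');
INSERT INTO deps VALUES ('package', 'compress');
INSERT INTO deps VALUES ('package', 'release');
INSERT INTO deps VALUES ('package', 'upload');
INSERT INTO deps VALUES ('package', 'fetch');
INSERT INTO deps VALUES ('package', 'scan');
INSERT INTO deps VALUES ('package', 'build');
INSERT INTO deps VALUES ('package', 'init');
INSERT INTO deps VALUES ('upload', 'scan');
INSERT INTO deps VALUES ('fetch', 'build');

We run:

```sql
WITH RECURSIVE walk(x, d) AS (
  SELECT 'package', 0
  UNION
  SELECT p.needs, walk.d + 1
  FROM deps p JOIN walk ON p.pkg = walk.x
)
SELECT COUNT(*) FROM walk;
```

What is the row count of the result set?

Base: (package, d=0).
Iteration 1: edges from {package} -> (build, d=1), (compress, d=1), (fetch, d=1), (init, d=1), (release, d=1), (scan, d=1), (upload, d=1).
Iteration 2: edges from {build,compress,fetch,init,release,scan,upload} -> (build, d=2), (scan, d=2). [UNION drops 1 duplicate row(s)]
Iteration 3: no outgoing edges from {build,scan}; recursion stops.
Total rows emitted: 10.

10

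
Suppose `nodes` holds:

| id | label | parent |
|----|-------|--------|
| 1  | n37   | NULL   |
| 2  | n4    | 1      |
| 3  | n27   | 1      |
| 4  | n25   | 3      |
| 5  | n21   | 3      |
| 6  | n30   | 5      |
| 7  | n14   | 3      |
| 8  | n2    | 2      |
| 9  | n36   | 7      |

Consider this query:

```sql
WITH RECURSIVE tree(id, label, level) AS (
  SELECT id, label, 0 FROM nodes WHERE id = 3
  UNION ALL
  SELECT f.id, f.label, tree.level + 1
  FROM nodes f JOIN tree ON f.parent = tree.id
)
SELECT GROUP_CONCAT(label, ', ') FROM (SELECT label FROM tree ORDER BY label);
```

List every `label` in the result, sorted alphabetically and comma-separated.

n14, n21, n25, n27, n30, n36

Base: id=3 (n27) at level 0.
Iteration 1: rows with parent in {3} -> n25 (id 4, level 1), n21 (id 5, level 1), n14 (id 7, level 1).
Iteration 2: rows with parent in {4,5,7} -> n30 (id 6, level 2), n36 (id 9, level 2).
Iteration 3: no rows with parent in {6,9}; recursion stops.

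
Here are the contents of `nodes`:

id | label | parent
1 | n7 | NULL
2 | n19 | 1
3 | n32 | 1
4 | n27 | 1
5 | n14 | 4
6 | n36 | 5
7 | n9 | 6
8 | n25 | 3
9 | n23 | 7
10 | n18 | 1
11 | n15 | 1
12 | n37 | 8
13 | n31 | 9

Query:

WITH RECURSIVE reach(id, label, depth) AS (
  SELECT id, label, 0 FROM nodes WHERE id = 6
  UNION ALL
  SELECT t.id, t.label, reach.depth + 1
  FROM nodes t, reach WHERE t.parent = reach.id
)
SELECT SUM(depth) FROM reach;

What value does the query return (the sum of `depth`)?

6

Base: id=6 (n36) at depth 0.
Iteration 1: rows with parent in {6} -> n9 (id 7, depth 1).
Iteration 2: rows with parent in {7} -> n23 (id 9, depth 2).
Iteration 3: rows with parent in {9} -> n31 (id 13, depth 3).
Iteration 4: no rows with parent in {13}; recursion stops.
SUM(depth) = 0 + 1 + 2 + 3 = 6.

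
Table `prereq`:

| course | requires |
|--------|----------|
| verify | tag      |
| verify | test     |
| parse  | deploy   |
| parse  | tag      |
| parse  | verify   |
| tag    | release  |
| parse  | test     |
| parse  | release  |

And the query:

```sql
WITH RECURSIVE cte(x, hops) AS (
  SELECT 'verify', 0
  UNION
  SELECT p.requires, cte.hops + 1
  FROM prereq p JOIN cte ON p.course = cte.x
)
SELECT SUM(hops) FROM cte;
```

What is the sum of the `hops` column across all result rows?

4

Base: (verify, hops=0).
Iteration 1: edges from {verify} -> (tag, hops=1), (test, hops=1).
Iteration 2: edges from {tag,test} -> (release, hops=2).
Iteration 3: no outgoing edges from {release}; recursion stops.
SUM(hops) = 0 + 1 + 1 + 2 = 4.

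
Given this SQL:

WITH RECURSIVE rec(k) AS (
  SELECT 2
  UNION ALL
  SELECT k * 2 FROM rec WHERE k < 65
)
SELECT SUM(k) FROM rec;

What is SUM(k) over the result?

254

Base: k=2.
Iteration 1: 2 < 65 holds -> k = 2 * 2 = 4.
Iteration 2: 4 < 65 holds -> k = 4 * 2 = 8.
Iteration 3: 8 < 65 holds -> k = 8 * 2 = 16.
Iteration 4: 16 < 65 holds -> k = 16 * 2 = 32.
Iteration 5: 32 < 65 holds -> k = 32 * 2 = 64.
Iteration 6: 64 < 65 holds -> k = 64 * 2 = 128.
Iteration 7: 128 < 65 fails; recursion stops.
SUM(k) = 2 + 4 + 8 + 16 + 32 + 64 + 128 = 254.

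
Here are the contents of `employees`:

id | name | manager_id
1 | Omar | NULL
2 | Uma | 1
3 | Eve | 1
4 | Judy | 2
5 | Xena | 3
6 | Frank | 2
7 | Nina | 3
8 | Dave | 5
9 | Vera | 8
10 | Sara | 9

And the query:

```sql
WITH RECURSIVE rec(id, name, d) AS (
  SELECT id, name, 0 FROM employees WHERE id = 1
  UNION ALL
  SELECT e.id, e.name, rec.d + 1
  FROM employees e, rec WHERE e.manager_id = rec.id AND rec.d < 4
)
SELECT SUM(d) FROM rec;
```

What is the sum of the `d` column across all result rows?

17

Base: id=1 (Omar) at d 0.
Iteration 1: rows with manager_id in {1} -> Uma (id 2, d 1), Eve (id 3, d 1).
Iteration 2: rows with manager_id in {2,3} -> Judy (id 4, d 2), Xena (id 5, d 2), Frank (id 6, d 2), Nina (id 7, d 2).
Iteration 3: rows with manager_id in {4,5,6,7} -> Dave (id 8, d 3).
Iteration 4: rows with manager_id in {8} -> Vera (id 9, d 4).
Iteration 5: d < 4 fails for all current rows; recursion stops.
SUM(d) = 0 + 1 + 1 + 2 + 2 + 2 + 2 + 3 + 4 = 17.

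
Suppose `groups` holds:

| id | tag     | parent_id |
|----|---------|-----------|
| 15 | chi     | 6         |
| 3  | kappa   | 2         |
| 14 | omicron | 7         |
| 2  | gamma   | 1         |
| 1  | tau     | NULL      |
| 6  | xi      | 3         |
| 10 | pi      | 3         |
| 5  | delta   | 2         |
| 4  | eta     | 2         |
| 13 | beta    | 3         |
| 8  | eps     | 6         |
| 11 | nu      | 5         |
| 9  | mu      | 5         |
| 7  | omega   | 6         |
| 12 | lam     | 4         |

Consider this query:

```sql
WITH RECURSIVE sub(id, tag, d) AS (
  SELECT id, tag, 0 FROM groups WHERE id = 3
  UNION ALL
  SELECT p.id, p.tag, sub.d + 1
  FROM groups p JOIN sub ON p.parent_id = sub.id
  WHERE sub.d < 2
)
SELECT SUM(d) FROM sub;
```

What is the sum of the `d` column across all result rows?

Base: id=3 (kappa) at d 0.
Iteration 1: rows with parent_id in {3} -> xi (id 6, d 1), pi (id 10, d 1), beta (id 13, d 1).
Iteration 2: rows with parent_id in {6,10,13} -> omega (id 7, d 2), eps (id 8, d 2), chi (id 15, d 2).
Iteration 3: d < 2 fails for all current rows; recursion stops.
SUM(d) = 0 + 1 + 1 + 1 + 2 + 2 + 2 = 9.

9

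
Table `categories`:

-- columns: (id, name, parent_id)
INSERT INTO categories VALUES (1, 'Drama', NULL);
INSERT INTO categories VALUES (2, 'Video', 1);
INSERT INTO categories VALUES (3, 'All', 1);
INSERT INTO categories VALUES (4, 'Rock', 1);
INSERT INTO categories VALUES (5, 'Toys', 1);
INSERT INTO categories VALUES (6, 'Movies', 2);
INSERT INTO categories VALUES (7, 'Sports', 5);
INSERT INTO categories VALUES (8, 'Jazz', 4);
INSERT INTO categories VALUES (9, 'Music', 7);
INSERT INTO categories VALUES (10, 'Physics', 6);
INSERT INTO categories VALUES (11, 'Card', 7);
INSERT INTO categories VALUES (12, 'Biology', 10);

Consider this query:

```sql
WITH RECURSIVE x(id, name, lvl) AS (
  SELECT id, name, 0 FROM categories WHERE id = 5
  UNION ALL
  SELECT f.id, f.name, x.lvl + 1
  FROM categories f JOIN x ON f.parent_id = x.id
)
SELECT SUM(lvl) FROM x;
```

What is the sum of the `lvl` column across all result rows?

Base: id=5 (Toys) at lvl 0.
Iteration 1: rows with parent_id in {5} -> Sports (id 7, lvl 1).
Iteration 2: rows with parent_id in {7} -> Music (id 9, lvl 2), Card (id 11, lvl 2).
Iteration 3: no rows with parent_id in {9,11}; recursion stops.
SUM(lvl) = 0 + 1 + 2 + 2 = 5.

5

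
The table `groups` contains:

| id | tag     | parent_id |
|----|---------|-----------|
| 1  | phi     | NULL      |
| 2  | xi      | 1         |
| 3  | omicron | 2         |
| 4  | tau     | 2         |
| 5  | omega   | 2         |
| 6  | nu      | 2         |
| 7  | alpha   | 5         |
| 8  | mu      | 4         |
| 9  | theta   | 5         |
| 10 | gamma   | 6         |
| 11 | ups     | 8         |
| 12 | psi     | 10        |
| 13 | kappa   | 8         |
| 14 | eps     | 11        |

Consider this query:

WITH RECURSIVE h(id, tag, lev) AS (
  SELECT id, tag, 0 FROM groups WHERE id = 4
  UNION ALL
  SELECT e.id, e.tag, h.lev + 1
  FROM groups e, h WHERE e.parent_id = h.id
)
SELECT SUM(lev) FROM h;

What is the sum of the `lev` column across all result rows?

Base: id=4 (tau) at lev 0.
Iteration 1: rows with parent_id in {4} -> mu (id 8, lev 1).
Iteration 2: rows with parent_id in {8} -> ups (id 11, lev 2), kappa (id 13, lev 2).
Iteration 3: rows with parent_id in {11,13} -> eps (id 14, lev 3).
Iteration 4: no rows with parent_id in {14}; recursion stops.
SUM(lev) = 0 + 1 + 2 + 2 + 3 = 8.

8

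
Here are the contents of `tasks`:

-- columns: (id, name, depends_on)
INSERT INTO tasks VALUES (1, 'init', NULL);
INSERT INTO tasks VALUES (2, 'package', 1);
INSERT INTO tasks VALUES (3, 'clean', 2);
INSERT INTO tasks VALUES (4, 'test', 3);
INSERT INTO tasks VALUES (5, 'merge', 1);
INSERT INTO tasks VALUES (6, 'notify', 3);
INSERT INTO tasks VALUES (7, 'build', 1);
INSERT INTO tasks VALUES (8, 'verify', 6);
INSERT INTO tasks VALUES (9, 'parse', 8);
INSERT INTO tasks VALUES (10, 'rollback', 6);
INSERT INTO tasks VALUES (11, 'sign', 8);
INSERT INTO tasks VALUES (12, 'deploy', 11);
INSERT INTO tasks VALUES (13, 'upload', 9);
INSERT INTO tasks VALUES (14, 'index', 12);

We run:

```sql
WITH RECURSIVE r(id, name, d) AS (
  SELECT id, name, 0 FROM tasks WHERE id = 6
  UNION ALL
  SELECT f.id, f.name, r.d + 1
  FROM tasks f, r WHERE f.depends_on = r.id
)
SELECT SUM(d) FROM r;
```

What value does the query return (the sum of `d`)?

Base: id=6 (notify) at d 0.
Iteration 1: rows with depends_on in {6} -> verify (id 8, d 1), rollback (id 10, d 1).
Iteration 2: rows with depends_on in {8,10} -> parse (id 9, d 2), sign (id 11, d 2).
Iteration 3: rows with depends_on in {9,11} -> deploy (id 12, d 3), upload (id 13, d 3).
Iteration 4: rows with depends_on in {12,13} -> index (id 14, d 4).
Iteration 5: no rows with depends_on in {14}; recursion stops.
SUM(d) = 0 + 1 + 1 + 2 + 2 + 3 + 3 + 4 = 16.

16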